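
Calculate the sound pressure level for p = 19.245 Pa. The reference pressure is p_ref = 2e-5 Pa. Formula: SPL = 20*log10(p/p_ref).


p / p_ref = 19.245 / 2e-5 = 962250
SPL = 20 * log10(962250) = 119.67 dB


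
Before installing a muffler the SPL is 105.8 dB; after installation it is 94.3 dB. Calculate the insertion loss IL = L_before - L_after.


Insertion loss = SPL without muffler - SPL with muffler
IL = 105.8 - 94.3 = 11.5 dB


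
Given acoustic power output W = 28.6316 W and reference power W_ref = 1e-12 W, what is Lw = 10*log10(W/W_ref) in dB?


W / W_ref = 28.6316 / 1e-12 = 2.86316e+13
Lw = 10 * log10(2.86316e+13) = 134.57 dB


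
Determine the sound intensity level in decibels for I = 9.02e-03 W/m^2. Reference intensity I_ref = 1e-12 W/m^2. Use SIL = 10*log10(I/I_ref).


I / I_ref = 9.02e-03 / 1e-12 = 9.02e+09
SIL = 10 * log10(9.02e+09) = 99.552 dB


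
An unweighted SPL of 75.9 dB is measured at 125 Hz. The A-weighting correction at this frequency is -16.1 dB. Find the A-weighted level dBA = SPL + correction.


A-weighting table: 125 Hz -> -16.1 dB correction
SPL_A = SPL + correction = 75.9 + (-16.1) = 59.8 dBA


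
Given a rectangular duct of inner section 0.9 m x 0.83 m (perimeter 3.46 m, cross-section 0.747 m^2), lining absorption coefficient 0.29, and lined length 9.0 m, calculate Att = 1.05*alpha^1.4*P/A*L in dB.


alpha^1.4 = 0.29^1.4 = 0.176749
Attenuation rate = 1.05 * alpha^1.4 * P / A
= 1.05 * 0.176749 * 3.46 / 0.747 = 0.859611 dB/m
Total Att = 0.859611 * 9.0 = 7.7365 dB


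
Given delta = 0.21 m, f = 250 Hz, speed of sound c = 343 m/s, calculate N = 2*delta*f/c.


N = 2*delta*f/c = 2*delta/lambda, where lambda = c/f
lambda = 343 / 250 = 1.372 m
N = 2 * 0.21 / 1.372 = 0.30612


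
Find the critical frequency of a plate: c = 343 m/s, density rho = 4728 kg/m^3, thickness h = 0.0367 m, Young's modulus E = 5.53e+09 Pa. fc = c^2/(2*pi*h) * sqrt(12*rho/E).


12*rho/E = 12*4728/5.53e+09 = 1.02597e-05
sqrt(12*rho/E) = sqrt(1.02597e-05) = 0.00320308
c^2/(2*pi*h) = 343^2/(2*pi*0.0367) = 510202
fc = 510202 * 0.00320308 = 1634.2 Hz


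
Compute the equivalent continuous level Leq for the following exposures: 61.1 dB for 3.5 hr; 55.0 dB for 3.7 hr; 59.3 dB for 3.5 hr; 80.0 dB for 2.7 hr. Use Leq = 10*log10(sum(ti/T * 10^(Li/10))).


T_total = 3.5 + 3.7 + 3.5 + 2.7 = 13.4 hr
(3.5/13.4) * 10^(61.1/10) = 336483
(3.7/13.4) * 10^(55.0/10) = 87316.6
(3.5/13.4) * 10^(59.3/10) = 222312
(2.7/13.4) * 10^(80.0/10) = 2.01493e+07
Sum = 336483 + 87316.6 + 222312 + 2.01493e+07 = 2.07954e+07
Leq = 10*log10(2.07954e+07) = 73.18 dB


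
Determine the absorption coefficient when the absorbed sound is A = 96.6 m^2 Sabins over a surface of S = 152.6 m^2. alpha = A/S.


Absorption coefficient = absorbed power / incident power
alpha = A / S = 96.6 / 152.6 = 0.63303


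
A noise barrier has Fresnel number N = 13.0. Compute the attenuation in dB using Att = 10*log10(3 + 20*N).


3 + 20*N = 3 + 20*13.0 = 263
Att = 10*log10(263) = 24.2 dB


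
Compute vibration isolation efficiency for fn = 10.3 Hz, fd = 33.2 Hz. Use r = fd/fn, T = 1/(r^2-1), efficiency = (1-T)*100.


r = 33.2 / 10.3 = 3.2233
r^2 - 1 = 3.2233^2 - 1 = 9.38966
T = 1/9.38966 = 0.1065
Efficiency = (1 - 0.1065)*100 = 89.35 %


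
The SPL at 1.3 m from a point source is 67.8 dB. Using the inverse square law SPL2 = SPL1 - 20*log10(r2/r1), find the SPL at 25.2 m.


r2/r1 = 25.2/1.3 = 19.3846
Correction = 20*log10(19.3846) = 25.7491 dB
SPL2 = 67.8 - 25.7491 = 42.051 dB


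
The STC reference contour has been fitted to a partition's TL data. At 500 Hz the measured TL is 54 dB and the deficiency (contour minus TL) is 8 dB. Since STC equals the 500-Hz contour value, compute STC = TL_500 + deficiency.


By ASTM E413, STC = value of the fitted reference contour at 500 Hz.
Contour value at 500 Hz = TL_500 + deficiency = 54 + 8 = 62
STC = 62


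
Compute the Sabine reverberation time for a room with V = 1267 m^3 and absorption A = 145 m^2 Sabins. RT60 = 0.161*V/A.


RT60 = 0.161 * 1267 / 145 = 1.4068 s


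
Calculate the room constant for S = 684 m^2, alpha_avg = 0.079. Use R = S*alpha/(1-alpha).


R = 684 * 0.079 / (1 - 0.079) = 58.671 m^2


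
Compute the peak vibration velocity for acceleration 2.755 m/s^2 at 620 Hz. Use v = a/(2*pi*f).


omega = 2*pi*f = 2*pi*620 = 3895.57 rad/s
v = a / omega = 2.755 / 3895.57 = 0.00070721 m/s


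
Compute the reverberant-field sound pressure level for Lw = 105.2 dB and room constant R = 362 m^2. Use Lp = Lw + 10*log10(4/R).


4/R = 4/362 = 0.0110497
Lp = 105.2 + 10*log10(0.0110497) = 85.634 dB


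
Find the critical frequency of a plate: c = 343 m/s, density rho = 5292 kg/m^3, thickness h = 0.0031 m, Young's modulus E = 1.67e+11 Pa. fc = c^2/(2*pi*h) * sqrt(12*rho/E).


12*rho/E = 12*5292/1.67e+11 = 3.80263e-07
sqrt(12*rho/E) = sqrt(3.80263e-07) = 0.000616655
c^2/(2*pi*h) = 343^2/(2*pi*0.0031) = 6.04014e+06
fc = 6.04014e+06 * 0.000616655 = 3724.7 Hz


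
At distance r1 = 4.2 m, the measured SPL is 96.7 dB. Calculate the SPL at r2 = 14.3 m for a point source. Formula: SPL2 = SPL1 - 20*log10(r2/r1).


r2/r1 = 14.3/4.2 = 3.40476
Correction = 20*log10(3.40476) = 10.6417 dB
SPL2 = 96.7 - 10.6417 = 86.058 dB


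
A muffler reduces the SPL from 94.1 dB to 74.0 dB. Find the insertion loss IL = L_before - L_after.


Insertion loss = SPL without muffler - SPL with muffler
IL = 94.1 - 74.0 = 20.1 dB


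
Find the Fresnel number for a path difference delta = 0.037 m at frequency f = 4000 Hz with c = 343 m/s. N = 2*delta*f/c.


N = 2*delta*f/c = 2*delta/lambda, where lambda = c/f
lambda = 343 / 4000 = 0.08575 m
N = 2 * 0.037 / 0.08575 = 0.86297


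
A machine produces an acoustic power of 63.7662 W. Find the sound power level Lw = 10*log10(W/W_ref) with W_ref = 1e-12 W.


W / W_ref = 63.7662 / 1e-12 = 6.37662e+13
Lw = 10 * log10(6.37662e+13) = 138.05 dB


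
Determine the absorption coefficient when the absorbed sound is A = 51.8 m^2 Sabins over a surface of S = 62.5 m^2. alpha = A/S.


Absorption coefficient = absorbed power / incident power
alpha = A / S = 51.8 / 62.5 = 0.8288


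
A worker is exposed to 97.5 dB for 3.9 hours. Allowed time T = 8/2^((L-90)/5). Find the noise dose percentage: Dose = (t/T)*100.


T_allowed = 8 / 2^((97.5 - 90)/5) = 2.82843 hr
Dose = 3.9 / 2.82843 * 100 = 137.89 %


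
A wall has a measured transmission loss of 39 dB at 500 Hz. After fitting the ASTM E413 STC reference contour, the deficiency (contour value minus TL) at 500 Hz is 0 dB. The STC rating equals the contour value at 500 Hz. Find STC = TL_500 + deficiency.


By ASTM E413, STC = value of the fitted reference contour at 500 Hz.
Contour value at 500 Hz = TL_500 + deficiency = 39 + 0 = 39
STC = 39


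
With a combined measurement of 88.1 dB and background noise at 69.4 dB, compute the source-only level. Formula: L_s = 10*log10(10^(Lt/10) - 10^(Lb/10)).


10^(88.1/10) = 6.45654e+08
10^(69.4/10) = 8.70964e+06
Difference = 6.45654e+08 - 8.70964e+06 = 6.36944e+08
L_source = 10*log10(6.36944e+08) = 88.041 dB


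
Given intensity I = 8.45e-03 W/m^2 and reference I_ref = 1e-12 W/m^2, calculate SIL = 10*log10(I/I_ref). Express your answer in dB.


I / I_ref = 8.45e-03 / 1e-12 = 8.45e+09
SIL = 10 * log10(8.45e+09) = 99.269 dB


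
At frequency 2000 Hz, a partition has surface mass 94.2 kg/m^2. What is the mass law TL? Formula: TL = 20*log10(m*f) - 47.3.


m * f = 94.2 * 2000 = 188400
20*log10(188400) = 105.502 dB
TL = 105.502 - 47.3 = 58.202 dB


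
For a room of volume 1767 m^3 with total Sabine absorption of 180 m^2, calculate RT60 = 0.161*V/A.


RT60 = 0.161 * 1767 / 180 = 1.5805 s


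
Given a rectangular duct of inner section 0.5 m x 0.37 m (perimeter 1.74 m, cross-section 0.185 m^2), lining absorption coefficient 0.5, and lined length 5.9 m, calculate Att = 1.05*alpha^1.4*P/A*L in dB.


alpha^1.4 = 0.5^1.4 = 0.378929
Attenuation rate = 1.05 * alpha^1.4 * P / A
= 1.05 * 0.378929 * 1.74 / 0.185 = 3.74218 dB/m
Total Att = 3.74218 * 5.9 = 22.079 dB


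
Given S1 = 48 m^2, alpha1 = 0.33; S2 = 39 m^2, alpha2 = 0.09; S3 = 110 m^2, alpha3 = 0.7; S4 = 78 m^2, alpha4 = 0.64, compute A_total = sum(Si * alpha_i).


48 * 0.33 = 15.84
39 * 0.09 = 3.51
110 * 0.7 = 77
78 * 0.64 = 49.92
A_total = 15.84 + 3.51 + 77 + 49.92 = 146.27 m^2


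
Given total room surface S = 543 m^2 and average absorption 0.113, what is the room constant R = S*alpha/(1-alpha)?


R = 543 * 0.113 / (1 - 0.113) = 69.176 m^2


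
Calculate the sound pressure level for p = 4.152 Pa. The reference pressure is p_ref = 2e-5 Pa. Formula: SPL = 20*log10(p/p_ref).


p / p_ref = 4.152 / 2e-5 = 207600
SPL = 20 * log10(207600) = 106.34 dB


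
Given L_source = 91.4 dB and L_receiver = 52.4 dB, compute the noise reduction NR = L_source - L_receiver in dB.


NR = L_source - L_receiver (difference between source and receiving room levels)
NR = 91.4 - 52.4 = 39 dB


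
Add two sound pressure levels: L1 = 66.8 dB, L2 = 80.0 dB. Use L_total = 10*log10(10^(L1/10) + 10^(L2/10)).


10^(66.8/10) = 4.7863e+06
10^(80.0/10) = 1e+08
Sum = 4.7863e+06 + 1e+08 = 1.04786e+08
L_total = 10*log10(1.04786e+08) = 80.203 dB


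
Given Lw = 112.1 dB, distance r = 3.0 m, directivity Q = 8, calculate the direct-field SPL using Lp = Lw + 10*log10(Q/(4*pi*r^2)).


4*pi*r^2 = 4*pi*3.0^2 = 113.097 m^2
Q / (4*pi*r^2) = 8 / 113.097 = 0.0707357
Lp = 112.1 + 10*log10(0.0707357) = 100.6 dB


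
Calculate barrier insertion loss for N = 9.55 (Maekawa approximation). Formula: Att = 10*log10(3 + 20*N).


3 + 20*N = 3 + 20*9.55 = 194
Att = 10*log10(194) = 22.878 dB


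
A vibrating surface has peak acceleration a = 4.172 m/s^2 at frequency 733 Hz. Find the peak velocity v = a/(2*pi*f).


omega = 2*pi*f = 2*pi*733 = 4605.57 rad/s
v = a / omega = 4.172 / 4605.57 = 0.00090586 m/s


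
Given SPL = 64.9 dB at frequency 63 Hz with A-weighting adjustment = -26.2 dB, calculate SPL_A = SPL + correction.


A-weighting table: 63 Hz -> -26.2 dB correction
SPL_A = SPL + correction = 64.9 + (-26.2) = 38.7 dBA


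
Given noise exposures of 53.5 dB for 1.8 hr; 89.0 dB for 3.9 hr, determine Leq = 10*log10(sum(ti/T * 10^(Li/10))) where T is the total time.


T_total = 1.8 + 3.9 = 5.7 hr
(1.8/5.7) * 10^(53.5/10) = 70696.5
(3.9/5.7) * 10^(89.0/10) = 5.43488e+08
Sum = 70696.5 + 5.43488e+08 = 5.43559e+08
Leq = 10*log10(5.43559e+08) = 87.352 dB


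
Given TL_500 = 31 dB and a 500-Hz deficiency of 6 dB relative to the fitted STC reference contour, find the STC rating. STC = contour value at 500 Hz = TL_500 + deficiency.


By ASTM E413, STC = value of the fitted reference contour at 500 Hz.
Contour value at 500 Hz = TL_500 + deficiency = 31 + 6 = 37
STC = 37


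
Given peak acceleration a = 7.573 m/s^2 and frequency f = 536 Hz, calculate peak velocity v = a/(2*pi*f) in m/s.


omega = 2*pi*f = 2*pi*536 = 3367.79 rad/s
v = a / omega = 7.573 / 3367.79 = 0.0022487 m/s


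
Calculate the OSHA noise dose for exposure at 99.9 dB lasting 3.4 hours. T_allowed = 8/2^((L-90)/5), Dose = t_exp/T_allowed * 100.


T_allowed = 8 / 2^((99.9 - 90)/5) = 2.02792 hr
Dose = 3.4 / 2.02792 * 100 = 167.66 %


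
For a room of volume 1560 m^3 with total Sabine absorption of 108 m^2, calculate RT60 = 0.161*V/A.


RT60 = 0.161 * 1560 / 108 = 2.3256 s


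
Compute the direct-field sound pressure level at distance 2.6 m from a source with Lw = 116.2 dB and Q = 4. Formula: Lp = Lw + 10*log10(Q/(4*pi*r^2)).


4*pi*r^2 = 4*pi*2.6^2 = 84.9487 m^2
Q / (4*pi*r^2) = 4 / 84.9487 = 0.0470872
Lp = 116.2 + 10*log10(0.0470872) = 102.93 dB


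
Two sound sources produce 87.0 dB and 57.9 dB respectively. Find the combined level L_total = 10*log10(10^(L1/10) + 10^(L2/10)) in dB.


10^(87.0/10) = 5.01187e+08
10^(57.9/10) = 616595
Sum = 5.01187e+08 + 616595 = 5.01804e+08
L_total = 10*log10(5.01804e+08) = 87.005 dB


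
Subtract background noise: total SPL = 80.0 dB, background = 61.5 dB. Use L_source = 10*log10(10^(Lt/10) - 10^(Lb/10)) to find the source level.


10^(80.0/10) = 1e+08
10^(61.5/10) = 1.41254e+06
Difference = 1e+08 - 1.41254e+06 = 9.85875e+07
L_source = 10*log10(9.85875e+07) = 79.938 dB


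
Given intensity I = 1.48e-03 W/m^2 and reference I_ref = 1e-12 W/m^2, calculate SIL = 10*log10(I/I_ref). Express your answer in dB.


I / I_ref = 1.48e-03 / 1e-12 = 1.48e+09
SIL = 10 * log10(1.48e+09) = 91.703 dB


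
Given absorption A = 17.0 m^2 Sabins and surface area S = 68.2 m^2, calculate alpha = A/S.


Absorption coefficient = absorbed power / incident power
alpha = A / S = 17.0 / 68.2 = 0.24927


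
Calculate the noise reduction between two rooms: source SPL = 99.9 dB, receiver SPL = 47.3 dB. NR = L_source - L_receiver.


NR = L_source - L_receiver (difference between source and receiving room levels)
NR = 99.9 - 47.3 = 52.6 dB


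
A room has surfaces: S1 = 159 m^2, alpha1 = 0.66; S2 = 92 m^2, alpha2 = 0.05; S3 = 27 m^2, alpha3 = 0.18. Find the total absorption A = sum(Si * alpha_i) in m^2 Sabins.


159 * 0.66 = 104.94
92 * 0.05 = 4.6
27 * 0.18 = 4.86
A_total = 104.94 + 4.6 + 4.86 = 114.4 m^2


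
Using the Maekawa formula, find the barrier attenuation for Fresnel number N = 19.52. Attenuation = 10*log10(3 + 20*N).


3 + 20*N = 3 + 20*19.52 = 393.4
Att = 10*log10(393.4) = 25.948 dB


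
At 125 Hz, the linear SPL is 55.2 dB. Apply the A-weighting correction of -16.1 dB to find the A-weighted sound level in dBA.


A-weighting table: 125 Hz -> -16.1 dB correction
SPL_A = SPL + correction = 55.2 + (-16.1) = 39.1 dBA


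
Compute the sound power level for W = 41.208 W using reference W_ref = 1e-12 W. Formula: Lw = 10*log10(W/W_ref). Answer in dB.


W / W_ref = 41.208 / 1e-12 = 4.1208e+13
Lw = 10 * log10(4.1208e+13) = 136.15 dB


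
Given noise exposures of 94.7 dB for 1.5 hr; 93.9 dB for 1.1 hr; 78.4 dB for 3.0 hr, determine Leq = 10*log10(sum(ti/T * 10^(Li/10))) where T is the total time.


T_total = 1.5 + 1.1 + 3.0 = 5.6 hr
(1.5/5.6) * 10^(94.7/10) = 7.90502e+08
(1.1/5.6) * 10^(93.9/10) = 4.82175e+08
(3.0/5.6) * 10^(78.4/10) = 3.70624e+07
Sum = 7.90502e+08 + 4.82175e+08 + 3.70624e+07 = 1.30974e+09
Leq = 10*log10(1.30974e+09) = 91.172 dB


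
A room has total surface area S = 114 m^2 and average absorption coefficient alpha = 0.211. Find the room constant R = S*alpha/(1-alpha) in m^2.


R = 114 * 0.211 / (1 - 0.211) = 30.487 m^2


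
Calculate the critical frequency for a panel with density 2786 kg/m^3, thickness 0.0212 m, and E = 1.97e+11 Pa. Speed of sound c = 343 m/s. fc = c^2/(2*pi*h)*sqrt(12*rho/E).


12*rho/E = 12*2786/1.97e+11 = 1.69706e-07
sqrt(12*rho/E) = sqrt(1.69706e-07) = 0.000411954
c^2/(2*pi*h) = 343^2/(2*pi*0.0212) = 883227
fc = 883227 * 0.000411954 = 363.85 Hz


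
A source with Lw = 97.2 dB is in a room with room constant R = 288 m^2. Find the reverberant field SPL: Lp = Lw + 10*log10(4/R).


4/R = 4/288 = 0.0138889
Lp = 97.2 + 10*log10(0.0138889) = 78.627 dB


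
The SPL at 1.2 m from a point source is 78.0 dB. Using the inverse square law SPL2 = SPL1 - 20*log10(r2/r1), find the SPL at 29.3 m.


r2/r1 = 29.3/1.2 = 24.4167
Correction = 20*log10(24.4167) = 27.7537 dB
SPL2 = 78.0 - 27.7537 = 50.246 dB


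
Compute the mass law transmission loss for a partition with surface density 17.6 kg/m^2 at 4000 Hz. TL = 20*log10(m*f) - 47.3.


m * f = 17.6 * 4000 = 70400
20*log10(70400) = 96.9515 dB
TL = 96.9515 - 47.3 = 49.651 dB


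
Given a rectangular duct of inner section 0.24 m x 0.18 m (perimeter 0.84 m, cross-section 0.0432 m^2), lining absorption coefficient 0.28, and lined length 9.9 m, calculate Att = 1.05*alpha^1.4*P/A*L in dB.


alpha^1.4 = 0.28^1.4 = 0.168276
Attenuation rate = 1.05 * alpha^1.4 * P / A
= 1.05 * 0.168276 * 0.84 / 0.0432 = 3.43563 dB/m
Total Att = 3.43563 * 9.9 = 34.013 dB


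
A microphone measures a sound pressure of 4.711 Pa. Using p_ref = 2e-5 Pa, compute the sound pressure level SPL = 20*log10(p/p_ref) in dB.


p / p_ref = 4.711 / 2e-5 = 235550
SPL = 20 * log10(235550) = 107.44 dB


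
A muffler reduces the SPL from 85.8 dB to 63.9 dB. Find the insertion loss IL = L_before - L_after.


Insertion loss = SPL without muffler - SPL with muffler
IL = 85.8 - 63.9 = 21.9 dB


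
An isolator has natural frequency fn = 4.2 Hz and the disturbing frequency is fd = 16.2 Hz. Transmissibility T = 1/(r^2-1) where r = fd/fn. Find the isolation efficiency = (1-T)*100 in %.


r = 16.2 / 4.2 = 3.85714
r^2 - 1 = 3.85714^2 - 1 = 13.8775
T = 1/13.8775 = 0.0720591
Efficiency = (1 - 0.0720591)*100 = 92.794 %


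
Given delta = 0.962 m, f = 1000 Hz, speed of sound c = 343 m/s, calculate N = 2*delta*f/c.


N = 2*delta*f/c = 2*delta/lambda, where lambda = c/f
lambda = 343 / 1000 = 0.343 m
N = 2 * 0.962 / 0.343 = 5.6093


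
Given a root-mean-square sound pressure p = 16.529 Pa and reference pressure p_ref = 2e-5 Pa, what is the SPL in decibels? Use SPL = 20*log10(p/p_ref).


p / p_ref = 16.529 / 2e-5 = 826450
SPL = 20 * log10(826450) = 118.34 dB


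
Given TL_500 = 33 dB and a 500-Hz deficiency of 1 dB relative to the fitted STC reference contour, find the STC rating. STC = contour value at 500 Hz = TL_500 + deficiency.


By ASTM E413, STC = value of the fitted reference contour at 500 Hz.
Contour value at 500 Hz = TL_500 + deficiency = 33 + 1 = 34
STC = 34


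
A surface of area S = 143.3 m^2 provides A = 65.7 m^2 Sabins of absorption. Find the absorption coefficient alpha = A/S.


Absorption coefficient = absorbed power / incident power
alpha = A / S = 65.7 / 143.3 = 0.45848


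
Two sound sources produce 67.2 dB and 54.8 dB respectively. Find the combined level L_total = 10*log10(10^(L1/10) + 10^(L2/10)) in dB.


10^(67.2/10) = 5.24807e+06
10^(54.8/10) = 301995
Sum = 5.24807e+06 + 301995 = 5.55006e+06
L_total = 10*log10(5.55006e+06) = 67.443 dB


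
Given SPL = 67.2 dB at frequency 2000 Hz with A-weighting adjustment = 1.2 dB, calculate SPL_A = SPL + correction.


A-weighting table: 2000 Hz -> 1.2 dB correction
SPL_A = SPL + correction = 67.2 + (1.2) = 68.4 dBA


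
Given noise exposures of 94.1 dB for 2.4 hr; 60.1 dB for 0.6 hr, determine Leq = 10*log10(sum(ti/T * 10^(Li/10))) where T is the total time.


T_total = 2.4 + 0.6 = 3.0 hr
(2.4/3.0) * 10^(94.1/10) = 2.05632e+09
(0.6/3.0) * 10^(60.1/10) = 204659
Sum = 2.05632e+09 + 204659 = 2.05652e+09
Leq = 10*log10(2.05652e+09) = 93.131 dB


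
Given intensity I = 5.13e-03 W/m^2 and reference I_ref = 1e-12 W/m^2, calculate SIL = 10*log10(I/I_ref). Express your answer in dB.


I / I_ref = 5.13e-03 / 1e-12 = 5.13e+09
SIL = 10 * log10(5.13e+09) = 97.101 dB


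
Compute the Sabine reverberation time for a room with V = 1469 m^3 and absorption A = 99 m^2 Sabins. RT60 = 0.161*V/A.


RT60 = 0.161 * 1469 / 99 = 2.389 s


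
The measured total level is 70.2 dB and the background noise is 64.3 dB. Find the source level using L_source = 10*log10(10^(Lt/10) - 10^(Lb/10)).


10^(70.2/10) = 1.04713e+07
10^(64.3/10) = 2.69153e+06
Difference = 1.04713e+07 - 2.69153e+06 = 7.77977e+06
L_source = 10*log10(7.77977e+06) = 68.91 dB


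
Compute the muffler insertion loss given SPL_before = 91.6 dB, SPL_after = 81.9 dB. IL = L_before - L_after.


Insertion loss = SPL without muffler - SPL with muffler
IL = 91.6 - 81.9 = 9.7 dB


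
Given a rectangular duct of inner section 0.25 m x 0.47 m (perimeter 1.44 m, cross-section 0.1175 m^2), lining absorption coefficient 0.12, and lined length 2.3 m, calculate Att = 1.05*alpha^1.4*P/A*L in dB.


alpha^1.4 = 0.12^1.4 = 0.0513871
Attenuation rate = 1.05 * alpha^1.4 * P / A
= 1.05 * 0.0513871 * 1.44 / 0.1175 = 0.661254 dB/m
Total Att = 0.661254 * 2.3 = 1.5209 dB


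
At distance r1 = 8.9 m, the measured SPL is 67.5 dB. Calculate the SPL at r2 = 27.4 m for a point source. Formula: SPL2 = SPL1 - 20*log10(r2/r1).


r2/r1 = 27.4/8.9 = 3.07865
Correction = 20*log10(3.07865) = 9.76721 dB
SPL2 = 67.5 - 9.76721 = 57.733 dB


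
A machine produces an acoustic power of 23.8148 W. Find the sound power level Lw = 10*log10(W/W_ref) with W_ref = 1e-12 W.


W / W_ref = 23.8148 / 1e-12 = 2.38148e+13
Lw = 10 * log10(2.38148e+13) = 133.77 dB


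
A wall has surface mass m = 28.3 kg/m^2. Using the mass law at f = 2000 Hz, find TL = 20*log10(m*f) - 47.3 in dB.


m * f = 28.3 * 2000 = 56600
20*log10(56600) = 95.0563 dB
TL = 95.0563 - 47.3 = 47.756 dB


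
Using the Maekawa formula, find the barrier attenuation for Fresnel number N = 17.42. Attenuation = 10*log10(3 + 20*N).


3 + 20*N = 3 + 20*17.42 = 351.4
Att = 10*log10(351.4) = 25.458 dB


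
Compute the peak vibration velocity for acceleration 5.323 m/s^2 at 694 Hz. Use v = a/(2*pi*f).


omega = 2*pi*f = 2*pi*694 = 4360.53 rad/s
v = a / omega = 5.323 / 4360.53 = 0.0012207 m/s


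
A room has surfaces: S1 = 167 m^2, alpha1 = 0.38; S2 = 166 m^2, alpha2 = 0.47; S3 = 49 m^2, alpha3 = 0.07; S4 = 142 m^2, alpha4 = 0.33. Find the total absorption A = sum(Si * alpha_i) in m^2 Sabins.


167 * 0.38 = 63.46
166 * 0.47 = 78.02
49 * 0.07 = 3.43
142 * 0.33 = 46.86
A_total = 63.46 + 78.02 + 3.43 + 46.86 = 191.77 m^2


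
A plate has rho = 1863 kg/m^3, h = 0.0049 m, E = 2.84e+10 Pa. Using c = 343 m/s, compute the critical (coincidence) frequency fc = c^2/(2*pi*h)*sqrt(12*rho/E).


12*rho/E = 12*1863/2.84e+10 = 7.87183e-07
sqrt(12*rho/E) = sqrt(7.87183e-07) = 0.000887233
c^2/(2*pi*h) = 343^2/(2*pi*0.0049) = 3.82131e+06
fc = 3.82131e+06 * 0.000887233 = 3390.4 Hz


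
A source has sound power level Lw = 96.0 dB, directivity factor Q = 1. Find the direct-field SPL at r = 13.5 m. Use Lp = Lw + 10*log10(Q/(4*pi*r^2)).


4*pi*r^2 = 4*pi*13.5^2 = 2290.22 m^2
Q / (4*pi*r^2) = 1 / 2290.22 = 0.000436639
Lp = 96.0 + 10*log10(0.000436639) = 62.401 dB


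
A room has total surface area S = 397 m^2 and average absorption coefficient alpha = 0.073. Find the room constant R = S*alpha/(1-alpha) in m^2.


R = 397 * 0.073 / (1 - 0.073) = 31.263 m^2


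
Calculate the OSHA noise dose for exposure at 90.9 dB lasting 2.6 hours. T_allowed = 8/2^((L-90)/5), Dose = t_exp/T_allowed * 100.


T_allowed = 8 / 2^((90.9 - 90)/5) = 7.06162 hr
Dose = 2.6 / 7.06162 * 100 = 36.819 %


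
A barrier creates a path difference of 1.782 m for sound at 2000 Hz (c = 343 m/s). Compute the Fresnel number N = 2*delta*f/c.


N = 2*delta*f/c = 2*delta/lambda, where lambda = c/f
lambda = 343 / 2000 = 0.1715 m
N = 2 * 1.782 / 0.1715 = 20.781


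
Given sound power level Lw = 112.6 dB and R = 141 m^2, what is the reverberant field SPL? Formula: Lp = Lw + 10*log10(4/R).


4/R = 4/141 = 0.0283688
Lp = 112.6 + 10*log10(0.0283688) = 97.128 dB


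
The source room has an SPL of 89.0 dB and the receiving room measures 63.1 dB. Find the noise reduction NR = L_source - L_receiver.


NR = L_source - L_receiver (difference between source and receiving room levels)
NR = 89.0 - 63.1 = 25.9 dB


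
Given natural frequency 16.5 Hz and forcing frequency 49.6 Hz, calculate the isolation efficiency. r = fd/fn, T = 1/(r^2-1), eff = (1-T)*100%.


r = 49.6 / 16.5 = 3.00606
r^2 - 1 = 3.00606^2 - 1 = 8.0364
T = 1/8.0364 = 0.124434
Efficiency = (1 - 0.124434)*100 = 87.557 %


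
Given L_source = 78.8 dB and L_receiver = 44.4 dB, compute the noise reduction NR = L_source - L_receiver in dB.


NR = L_source - L_receiver (difference between source and receiving room levels)
NR = 78.8 - 44.4 = 34.4 dB


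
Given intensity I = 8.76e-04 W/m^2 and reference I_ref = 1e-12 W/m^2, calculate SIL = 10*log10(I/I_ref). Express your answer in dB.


I / I_ref = 8.76e-04 / 1e-12 = 8.76e+08
SIL = 10 * log10(8.76e+08) = 89.425 dB


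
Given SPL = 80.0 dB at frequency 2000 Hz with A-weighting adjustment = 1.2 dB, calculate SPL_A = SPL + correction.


A-weighting table: 2000 Hz -> 1.2 dB correction
SPL_A = SPL + correction = 80.0 + (1.2) = 81.2 dBA


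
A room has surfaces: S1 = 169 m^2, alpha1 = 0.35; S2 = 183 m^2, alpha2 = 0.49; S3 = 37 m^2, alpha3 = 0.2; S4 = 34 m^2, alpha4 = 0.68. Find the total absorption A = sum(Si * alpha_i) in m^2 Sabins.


169 * 0.35 = 59.15
183 * 0.49 = 89.67
37 * 0.2 = 7.4
34 * 0.68 = 23.12
A_total = 59.15 + 89.67 + 7.4 + 23.12 = 179.34 m^2


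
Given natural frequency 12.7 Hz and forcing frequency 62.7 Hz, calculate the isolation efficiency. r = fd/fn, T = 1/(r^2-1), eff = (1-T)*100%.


r = 62.7 / 12.7 = 4.93701
r^2 - 1 = 4.93701^2 - 1 = 23.3741
T = 1/23.3741 = 0.0427824
Efficiency = (1 - 0.0427824)*100 = 95.722 %


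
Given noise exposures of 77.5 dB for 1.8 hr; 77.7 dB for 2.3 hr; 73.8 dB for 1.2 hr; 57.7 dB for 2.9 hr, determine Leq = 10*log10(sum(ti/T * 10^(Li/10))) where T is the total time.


T_total = 1.8 + 2.3 + 1.2 + 2.9 = 8.2 hr
(1.8/8.2) * 10^(77.5/10) = 1.23441e+07
(2.3/8.2) * 10^(77.7/10) = 1.65163e+07
(1.2/8.2) * 10^(73.8/10) = 3.51049e+06
(2.9/8.2) * 10^(57.7/10) = 208250
Sum = 1.23441e+07 + 1.65163e+07 + 3.51049e+06 + 208250 = 3.25791e+07
Leq = 10*log10(3.25791e+07) = 75.129 dB


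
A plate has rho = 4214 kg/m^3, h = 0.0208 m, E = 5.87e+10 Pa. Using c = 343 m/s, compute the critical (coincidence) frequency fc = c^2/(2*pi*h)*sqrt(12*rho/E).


12*rho/E = 12*4214/5.87e+10 = 8.61465e-07
sqrt(12*rho/E) = sqrt(8.61465e-07) = 0.000928151
c^2/(2*pi*h) = 343^2/(2*pi*0.0208) = 900212
fc = 900212 * 0.000928151 = 835.53 Hz


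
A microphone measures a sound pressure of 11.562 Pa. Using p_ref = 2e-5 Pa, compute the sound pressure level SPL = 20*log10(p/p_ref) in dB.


p / p_ref = 11.562 / 2e-5 = 578100
SPL = 20 * log10(578100) = 115.24 dB


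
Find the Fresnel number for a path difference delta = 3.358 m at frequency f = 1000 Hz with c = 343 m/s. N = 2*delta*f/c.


N = 2*delta*f/c = 2*delta/lambda, where lambda = c/f
lambda = 343 / 1000 = 0.343 m
N = 2 * 3.358 / 0.343 = 19.58


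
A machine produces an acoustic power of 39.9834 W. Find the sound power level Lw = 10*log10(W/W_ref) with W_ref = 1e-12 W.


W / W_ref = 39.9834 / 1e-12 = 3.99834e+13
Lw = 10 * log10(3.99834e+13) = 136.02 dB


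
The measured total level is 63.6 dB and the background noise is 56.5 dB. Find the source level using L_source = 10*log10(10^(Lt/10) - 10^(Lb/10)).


10^(63.6/10) = 2.29087e+06
10^(56.5/10) = 446684
Difference = 2.29087e+06 - 446684 = 1.84419e+06
L_source = 10*log10(1.84419e+06) = 62.658 dB


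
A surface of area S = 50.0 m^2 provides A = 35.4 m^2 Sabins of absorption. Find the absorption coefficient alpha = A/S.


Absorption coefficient = absorbed power / incident power
alpha = A / S = 35.4 / 50.0 = 0.708


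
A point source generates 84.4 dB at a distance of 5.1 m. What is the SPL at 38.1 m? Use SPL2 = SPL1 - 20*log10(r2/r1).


r2/r1 = 38.1/5.1 = 7.47059
Correction = 20*log10(7.47059) = 17.4671 dB
SPL2 = 84.4 - 17.4671 = 66.933 dB


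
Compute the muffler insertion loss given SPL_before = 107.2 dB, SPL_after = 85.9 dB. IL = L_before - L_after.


Insertion loss = SPL without muffler - SPL with muffler
IL = 107.2 - 85.9 = 21.3 dB


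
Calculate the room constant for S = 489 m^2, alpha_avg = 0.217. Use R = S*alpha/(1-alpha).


R = 489 * 0.217 / (1 - 0.217) = 135.52 m^2


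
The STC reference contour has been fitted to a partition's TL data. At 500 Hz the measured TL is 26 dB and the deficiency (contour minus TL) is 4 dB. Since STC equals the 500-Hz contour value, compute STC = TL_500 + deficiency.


By ASTM E413, STC = value of the fitted reference contour at 500 Hz.
Contour value at 500 Hz = TL_500 + deficiency = 26 + 4 = 30
STC = 30


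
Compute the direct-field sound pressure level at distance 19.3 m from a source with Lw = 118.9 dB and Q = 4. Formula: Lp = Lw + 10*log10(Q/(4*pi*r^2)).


4*pi*r^2 = 4*pi*19.3^2 = 4680.85 m^2
Q / (4*pi*r^2) = 4 / 4680.85 = 0.000854546
Lp = 118.9 + 10*log10(0.000854546) = 88.217 dB


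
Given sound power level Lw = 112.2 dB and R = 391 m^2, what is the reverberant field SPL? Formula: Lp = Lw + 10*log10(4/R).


4/R = 4/391 = 0.0102302
Lp = 112.2 + 10*log10(0.0102302) = 92.299 dB


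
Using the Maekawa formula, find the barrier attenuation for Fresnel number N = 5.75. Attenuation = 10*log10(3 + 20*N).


3 + 20*N = 3 + 20*5.75 = 118
Att = 10*log10(118) = 20.719 dB


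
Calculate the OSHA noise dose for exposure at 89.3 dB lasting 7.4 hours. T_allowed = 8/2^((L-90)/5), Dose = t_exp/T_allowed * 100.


T_allowed = 8 / 2^((89.3 - 90)/5) = 8.81524 hr
Dose = 7.4 / 8.81524 * 100 = 83.946 %


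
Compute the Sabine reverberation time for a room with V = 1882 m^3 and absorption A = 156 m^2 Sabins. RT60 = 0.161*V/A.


RT60 = 0.161 * 1882 / 156 = 1.9423 s


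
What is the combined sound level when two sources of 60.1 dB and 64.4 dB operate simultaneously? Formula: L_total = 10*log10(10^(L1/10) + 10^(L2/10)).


10^(60.1/10) = 1.02329e+06
10^(64.4/10) = 2.75423e+06
Sum = 1.02329e+06 + 2.75423e+06 = 3.77752e+06
L_total = 10*log10(3.77752e+06) = 65.772 dB


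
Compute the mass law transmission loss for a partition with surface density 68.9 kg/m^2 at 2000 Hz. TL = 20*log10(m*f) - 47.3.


m * f = 68.9 * 2000 = 137800
20*log10(137800) = 102.785 dB
TL = 102.785 - 47.3 = 55.485 dB


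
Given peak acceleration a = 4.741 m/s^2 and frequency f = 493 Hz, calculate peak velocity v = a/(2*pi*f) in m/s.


omega = 2*pi*f = 2*pi*493 = 3097.61 rad/s
v = a / omega = 4.741 / 3097.61 = 0.0015305 m/s


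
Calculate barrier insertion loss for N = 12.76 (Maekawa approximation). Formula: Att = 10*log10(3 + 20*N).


3 + 20*N = 3 + 20*12.76 = 258.2
Att = 10*log10(258.2) = 24.12 dB


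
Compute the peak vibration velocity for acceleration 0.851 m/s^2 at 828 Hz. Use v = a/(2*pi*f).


omega = 2*pi*f = 2*pi*828 = 5202.48 rad/s
v = a / omega = 0.851 / 5202.48 = 0.00016358 m/s


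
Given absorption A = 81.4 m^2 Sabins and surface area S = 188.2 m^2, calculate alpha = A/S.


Absorption coefficient = absorbed power / incident power
alpha = A / S = 81.4 / 188.2 = 0.43252


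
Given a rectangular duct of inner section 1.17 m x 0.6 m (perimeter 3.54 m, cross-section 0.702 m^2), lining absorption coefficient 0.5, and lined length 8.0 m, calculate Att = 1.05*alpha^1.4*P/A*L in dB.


alpha^1.4 = 0.5^1.4 = 0.378929
Attenuation rate = 1.05 * alpha^1.4 * P / A
= 1.05 * 0.378929 * 3.54 / 0.702 = 2.00638 dB/m
Total Att = 2.00638 * 8.0 = 16.051 dB


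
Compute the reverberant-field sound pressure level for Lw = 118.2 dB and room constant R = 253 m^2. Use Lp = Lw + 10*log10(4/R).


4/R = 4/253 = 0.0158103
Lp = 118.2 + 10*log10(0.0158103) = 100.19 dB


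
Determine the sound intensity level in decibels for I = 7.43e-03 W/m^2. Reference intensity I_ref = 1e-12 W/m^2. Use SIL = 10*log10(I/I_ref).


I / I_ref = 7.43e-03 / 1e-12 = 7.43e+09
SIL = 10 * log10(7.43e+09) = 98.71 dB


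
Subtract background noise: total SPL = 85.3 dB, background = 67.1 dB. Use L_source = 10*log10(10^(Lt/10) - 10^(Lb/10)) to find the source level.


10^(85.3/10) = 3.38844e+08
10^(67.1/10) = 5.12861e+06
Difference = 3.38844e+08 - 5.12861e+06 = 3.33715e+08
L_source = 10*log10(3.33715e+08) = 85.234 dB


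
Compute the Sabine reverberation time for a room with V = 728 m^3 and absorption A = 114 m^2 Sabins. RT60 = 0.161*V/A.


RT60 = 0.161 * 728 / 114 = 1.0281 s


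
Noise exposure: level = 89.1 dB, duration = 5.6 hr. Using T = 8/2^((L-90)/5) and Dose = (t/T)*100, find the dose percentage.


T_allowed = 8 / 2^((89.1 - 90)/5) = 9.06307 hr
Dose = 5.6 / 9.06307 * 100 = 61.789 %


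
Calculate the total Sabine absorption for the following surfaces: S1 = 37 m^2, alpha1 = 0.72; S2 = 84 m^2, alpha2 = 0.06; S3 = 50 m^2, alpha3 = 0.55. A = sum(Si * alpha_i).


37 * 0.72 = 26.64
84 * 0.06 = 5.04
50 * 0.55 = 27.5
A_total = 26.64 + 5.04 + 27.5 = 59.18 m^2


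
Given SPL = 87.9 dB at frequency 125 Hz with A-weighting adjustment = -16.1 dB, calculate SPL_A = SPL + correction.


A-weighting table: 125 Hz -> -16.1 dB correction
SPL_A = SPL + correction = 87.9 + (-16.1) = 71.8 dBA


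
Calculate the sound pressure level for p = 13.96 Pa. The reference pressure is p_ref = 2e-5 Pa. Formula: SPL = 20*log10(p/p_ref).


p / p_ref = 13.96 / 2e-5 = 698000
SPL = 20 * log10(698000) = 116.88 dB


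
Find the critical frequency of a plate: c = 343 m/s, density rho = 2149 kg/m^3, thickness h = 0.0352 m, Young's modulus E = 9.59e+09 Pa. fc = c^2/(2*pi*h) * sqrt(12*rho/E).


12*rho/E = 12*2149/9.59e+09 = 2.68905e-06
sqrt(12*rho/E) = sqrt(2.68905e-06) = 0.00163983
c^2/(2*pi*h) = 343^2/(2*pi*0.0352) = 531944
fc = 531944 * 0.00163983 = 872.3 Hz


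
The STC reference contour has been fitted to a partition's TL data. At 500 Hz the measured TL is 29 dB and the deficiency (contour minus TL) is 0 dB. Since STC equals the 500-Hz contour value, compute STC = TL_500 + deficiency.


By ASTM E413, STC = value of the fitted reference contour at 500 Hz.
Contour value at 500 Hz = TL_500 + deficiency = 29 + 0 = 29
STC = 29


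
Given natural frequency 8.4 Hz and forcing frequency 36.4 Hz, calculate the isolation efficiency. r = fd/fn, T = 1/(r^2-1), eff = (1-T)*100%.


r = 36.4 / 8.4 = 4.33333
r^2 - 1 = 4.33333^2 - 1 = 17.7777
T = 1/17.7777 = 0.0562502
Efficiency = (1 - 0.0562502)*100 = 94.375 %


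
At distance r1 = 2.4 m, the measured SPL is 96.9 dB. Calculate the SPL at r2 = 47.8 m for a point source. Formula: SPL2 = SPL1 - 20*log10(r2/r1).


r2/r1 = 47.8/2.4 = 19.9167
Correction = 20*log10(19.9167) = 25.9843 dB
SPL2 = 96.9 - 25.9843 = 70.916 dB


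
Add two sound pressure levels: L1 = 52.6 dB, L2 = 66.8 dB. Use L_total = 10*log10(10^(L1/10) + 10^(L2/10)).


10^(52.6/10) = 181970
10^(66.8/10) = 4.7863e+06
Sum = 181970 + 4.7863e+06 = 4.96827e+06
L_total = 10*log10(4.96827e+06) = 66.962 dB


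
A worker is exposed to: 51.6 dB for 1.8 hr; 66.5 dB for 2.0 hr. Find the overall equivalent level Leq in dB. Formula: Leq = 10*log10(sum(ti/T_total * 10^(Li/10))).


T_total = 1.8 + 2.0 = 3.8 hr
(1.8/3.8) * 10^(51.6/10) = 68468.2
(2.0/3.8) * 10^(66.5/10) = 2.35097e+06
Sum = 68468.2 + 2.35097e+06 = 2.41944e+06
Leq = 10*log10(2.41944e+06) = 63.837 dB


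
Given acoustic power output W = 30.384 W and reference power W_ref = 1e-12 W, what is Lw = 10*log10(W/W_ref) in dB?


W / W_ref = 30.384 / 1e-12 = 3.0384e+13
Lw = 10 * log10(3.0384e+13) = 134.83 dB


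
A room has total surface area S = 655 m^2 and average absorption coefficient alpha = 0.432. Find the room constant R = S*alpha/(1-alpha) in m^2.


R = 655 * 0.432 / (1 - 0.432) = 498.17 m^2


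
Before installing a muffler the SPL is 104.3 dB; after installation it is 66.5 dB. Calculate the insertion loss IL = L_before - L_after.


Insertion loss = SPL without muffler - SPL with muffler
IL = 104.3 - 66.5 = 37.8 dB


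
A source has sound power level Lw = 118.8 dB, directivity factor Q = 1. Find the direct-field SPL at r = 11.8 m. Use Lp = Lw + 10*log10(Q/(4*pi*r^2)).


4*pi*r^2 = 4*pi*11.8^2 = 1749.74 m^2
Q / (4*pi*r^2) = 1 / 1749.74 = 0.000571513
Lp = 118.8 + 10*log10(0.000571513) = 86.37 dB


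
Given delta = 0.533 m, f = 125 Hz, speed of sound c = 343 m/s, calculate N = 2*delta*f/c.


N = 2*delta*f/c = 2*delta/lambda, where lambda = c/f
lambda = 343 / 125 = 2.744 m
N = 2 * 0.533 / 2.744 = 0.38848


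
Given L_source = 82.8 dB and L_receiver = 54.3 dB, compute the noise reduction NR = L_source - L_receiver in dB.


NR = L_source - L_receiver (difference between source and receiving room levels)
NR = 82.8 - 54.3 = 28.5 dB


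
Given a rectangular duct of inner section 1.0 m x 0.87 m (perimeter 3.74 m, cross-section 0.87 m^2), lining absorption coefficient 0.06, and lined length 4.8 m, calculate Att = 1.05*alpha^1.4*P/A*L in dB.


alpha^1.4 = 0.06^1.4 = 0.0194721
Attenuation rate = 1.05 * alpha^1.4 * P / A
= 1.05 * 0.0194721 * 3.74 / 0.87 = 0.087893 dB/m
Total Att = 0.087893 * 4.8 = 0.42189 dB


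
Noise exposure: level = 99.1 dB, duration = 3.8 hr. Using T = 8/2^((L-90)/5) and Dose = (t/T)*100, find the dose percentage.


T_allowed = 8 / 2^((99.1 - 90)/5) = 2.26577 hr
Dose = 3.8 / 2.26577 * 100 = 167.71 %


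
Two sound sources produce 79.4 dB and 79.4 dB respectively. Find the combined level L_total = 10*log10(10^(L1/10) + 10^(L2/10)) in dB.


10^(79.4/10) = 8.70964e+07
10^(79.4/10) = 8.70964e+07
Sum = 8.70964e+07 + 8.70964e+07 = 1.74193e+08
L_total = 10*log10(1.74193e+08) = 82.41 dB


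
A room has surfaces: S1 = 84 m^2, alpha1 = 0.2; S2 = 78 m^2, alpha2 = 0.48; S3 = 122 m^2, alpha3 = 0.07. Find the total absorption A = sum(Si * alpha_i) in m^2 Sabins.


84 * 0.2 = 16.8
78 * 0.48 = 37.44
122 * 0.07 = 8.54
A_total = 16.8 + 37.44 + 8.54 = 62.78 m^2


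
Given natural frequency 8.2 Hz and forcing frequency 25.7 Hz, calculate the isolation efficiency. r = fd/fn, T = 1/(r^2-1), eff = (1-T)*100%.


r = 25.7 / 8.2 = 3.13415
r^2 - 1 = 3.13415^2 - 1 = 8.8229
T = 1/8.8229 = 0.113341
Efficiency = (1 - 0.113341)*100 = 88.666 %


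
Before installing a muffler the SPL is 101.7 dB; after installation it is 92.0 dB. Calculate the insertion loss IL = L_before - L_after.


Insertion loss = SPL without muffler - SPL with muffler
IL = 101.7 - 92.0 = 9.7 dB


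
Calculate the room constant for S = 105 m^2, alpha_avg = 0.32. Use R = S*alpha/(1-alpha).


R = 105 * 0.32 / (1 - 0.32) = 49.412 m^2


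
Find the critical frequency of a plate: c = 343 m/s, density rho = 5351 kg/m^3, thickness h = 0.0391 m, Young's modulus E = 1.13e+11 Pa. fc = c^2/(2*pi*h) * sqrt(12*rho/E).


12*rho/E = 12*5351/1.13e+11 = 5.68248e-07
sqrt(12*rho/E) = sqrt(5.68248e-07) = 0.000753822
c^2/(2*pi*h) = 343^2/(2*pi*0.0391) = 478885
fc = 478885 * 0.000753822 = 360.99 Hz


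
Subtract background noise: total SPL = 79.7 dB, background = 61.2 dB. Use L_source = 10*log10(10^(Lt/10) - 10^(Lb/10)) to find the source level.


10^(79.7/10) = 9.33254e+07
10^(61.2/10) = 1.31826e+06
Difference = 9.33254e+07 - 1.31826e+06 = 9.20071e+07
L_source = 10*log10(9.20071e+07) = 79.638 dB


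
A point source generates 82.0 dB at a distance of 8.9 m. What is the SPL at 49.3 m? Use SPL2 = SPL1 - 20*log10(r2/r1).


r2/r1 = 49.3/8.9 = 5.53933
Correction = 20*log10(5.53933) = 14.8691 dB
SPL2 = 82.0 - 14.8691 = 67.131 dB


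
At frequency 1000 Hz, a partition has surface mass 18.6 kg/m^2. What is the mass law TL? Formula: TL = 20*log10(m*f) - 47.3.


m * f = 18.6 * 1000 = 18600
20*log10(18600) = 85.3903 dB
TL = 85.3903 - 47.3 = 38.09 dB


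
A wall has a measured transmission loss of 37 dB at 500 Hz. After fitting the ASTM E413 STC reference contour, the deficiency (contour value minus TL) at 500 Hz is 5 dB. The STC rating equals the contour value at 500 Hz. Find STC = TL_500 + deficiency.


By ASTM E413, STC = value of the fitted reference contour at 500 Hz.
Contour value at 500 Hz = TL_500 + deficiency = 37 + 5 = 42
STC = 42


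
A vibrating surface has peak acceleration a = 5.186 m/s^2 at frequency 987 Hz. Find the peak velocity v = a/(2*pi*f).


omega = 2*pi*f = 2*pi*987 = 6201.5 rad/s
v = a / omega = 5.186 / 6201.5 = 0.00083625 m/s


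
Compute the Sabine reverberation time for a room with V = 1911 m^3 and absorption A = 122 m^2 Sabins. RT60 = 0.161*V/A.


RT60 = 0.161 * 1911 / 122 = 2.5219 s


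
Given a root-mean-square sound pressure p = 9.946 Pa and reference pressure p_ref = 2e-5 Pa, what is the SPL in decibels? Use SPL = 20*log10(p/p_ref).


p / p_ref = 9.946 / 2e-5 = 497300
SPL = 20 * log10(497300) = 113.93 dB


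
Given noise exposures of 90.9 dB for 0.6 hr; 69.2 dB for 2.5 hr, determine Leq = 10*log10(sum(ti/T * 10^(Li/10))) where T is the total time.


T_total = 0.6 + 2.5 = 3.1 hr
(0.6/3.1) * 10^(90.9/10) = 2.38117e+08
(2.5/3.1) * 10^(69.2/10) = 6.70777e+06
Sum = 2.38117e+08 + 6.70777e+06 = 2.44825e+08
Leq = 10*log10(2.44825e+08) = 83.889 dB
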